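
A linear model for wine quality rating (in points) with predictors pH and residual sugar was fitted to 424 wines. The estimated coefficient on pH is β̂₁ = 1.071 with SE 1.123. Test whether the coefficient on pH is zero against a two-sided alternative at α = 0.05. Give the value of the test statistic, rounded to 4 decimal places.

t = 0.9537

H₀: β₁ = 0 vs H₁: β₁ ≠ 0.
t = (β̂₁ − β₁⁰)/SE = 1.071 / 1.123 = 0.9537.
df = n − k − 1 = 424 − 2 − 1 = 421.
Two-sided p ≈ 0.3408, which is ≥ 0.05, so fail to reject H₀.
The data do not give significant evidence of an association between pH and wine quality rating, after adjusting for the other predictors.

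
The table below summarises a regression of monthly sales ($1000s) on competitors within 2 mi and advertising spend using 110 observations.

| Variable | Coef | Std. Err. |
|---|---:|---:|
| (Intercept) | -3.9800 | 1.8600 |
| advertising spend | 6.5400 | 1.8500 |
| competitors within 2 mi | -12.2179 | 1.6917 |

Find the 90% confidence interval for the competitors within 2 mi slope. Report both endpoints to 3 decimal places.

Read off: b = -12.2179, SE = 1.6917 for competitors within 2 mi.
df = n − k − 1 = 110 − 2 − 1 = 107.
t* = t_{0.05, 107} = 1.659219.
Margin = t* × SE = 1.659219 × 1.6917 = 2.80690.
CI: -12.2179 ± 2.80690 → (-15.025, -9.411).

(-15.025, -9.411)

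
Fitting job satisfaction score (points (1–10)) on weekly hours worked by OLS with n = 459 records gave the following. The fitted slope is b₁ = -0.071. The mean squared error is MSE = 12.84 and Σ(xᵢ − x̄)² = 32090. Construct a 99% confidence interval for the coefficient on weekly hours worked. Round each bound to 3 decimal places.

(-0.123, -0.019)

SE(b₁) = √(MSE/Sₓₓ) = √(12.84/32090) = 0.0200031.
df = n − 2 = 457.
t* = t_{0.005, 457} = 2.58663.
Margin = t* × SE = 2.58663 × 0.0200031 = 0.05174.
CI: -0.071 ± 0.05174 → (-0.123, -0.019).
With 99% confidence, each one-unit increase in weekly hours worked is associated with a change of between -0.123 and -0.019 points (1–10) in job satisfaction score.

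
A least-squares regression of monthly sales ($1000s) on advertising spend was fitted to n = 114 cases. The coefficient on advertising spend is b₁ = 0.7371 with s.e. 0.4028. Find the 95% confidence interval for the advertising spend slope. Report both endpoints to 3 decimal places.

(-0.061, 1.535)

df = n − 2 = 114 − 2 = 112.
t* = t_{0.025, 112} = 1.981372.
Margin = t* × SE = 1.981372 × 0.4028 = 0.79810.
CI: 0.7371 ± 0.79810 → (-0.061, 1.535).
With 95% confidence, each one-unit increase in advertising spend is associated with a change of between -0.061 and 1.535 $1000s in monthly sales.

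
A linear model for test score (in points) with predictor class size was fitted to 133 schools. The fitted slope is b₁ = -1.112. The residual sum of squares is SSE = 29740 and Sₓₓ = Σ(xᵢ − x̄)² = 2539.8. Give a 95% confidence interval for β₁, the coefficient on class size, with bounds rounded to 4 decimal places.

MSE = SSE/(n − 2) = 29740/131 = 227.023.
SE(b₁) = √(MSE/Sₓₓ) = √(227.023/2539.8) = 0.298975.
df = n − 2 = 131.
t* = t_{0.025, 131} = 1.978239.
Margin = t* × SE = 1.978239 × 0.298975 = 0.591444.
CI: -1.112 ± 0.591444 → (-1.7034, -0.5206).
With 95% confidence, each one-unit increase in class size is associated with a change of between -1.7034 and -0.5206 points in test score.

(-1.7034, -0.5206)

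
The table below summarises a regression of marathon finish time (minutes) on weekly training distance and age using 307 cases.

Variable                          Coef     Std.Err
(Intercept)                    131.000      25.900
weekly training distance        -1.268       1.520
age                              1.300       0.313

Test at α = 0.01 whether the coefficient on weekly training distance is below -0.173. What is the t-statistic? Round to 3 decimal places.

t = -0.720

Read off: b = -1.268, SE = 1.520 for weekly training distance.
H₀: β₁ = -0.173 vs H₁: β₁ < -0.173.
t = (-1.268 − (-0.173)) / 1.520 = -0.720.
df = n − k − 1 = 307 − 2 − 1 = 304.
One-sided p ≈ 0.2359, which is ≥ 0.01, so fail to reject H₀.
The data do not give significant evidence that the true slope on weekly training distance is below -0.173 minutes per unit, holding the other predictors fixed.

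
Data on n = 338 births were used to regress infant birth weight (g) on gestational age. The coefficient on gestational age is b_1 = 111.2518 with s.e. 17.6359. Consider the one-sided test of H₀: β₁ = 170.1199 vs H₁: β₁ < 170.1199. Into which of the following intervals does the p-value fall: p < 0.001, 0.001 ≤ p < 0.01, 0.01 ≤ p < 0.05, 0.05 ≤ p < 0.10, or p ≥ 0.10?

p < 0.001

t = (111.2518 − 170.1199) / 17.6359 = -3.338.
df = n − 2 = 338 − 2 = 336.
One-sided p = P(T_{336} < t) ≈ 0.0005.
So p < 0.001.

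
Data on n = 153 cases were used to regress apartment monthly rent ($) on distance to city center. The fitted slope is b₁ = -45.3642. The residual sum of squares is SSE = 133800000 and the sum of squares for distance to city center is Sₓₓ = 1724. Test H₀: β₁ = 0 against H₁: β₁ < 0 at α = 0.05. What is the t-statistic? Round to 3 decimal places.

MSE = SSE/(n − 2) = 133800000/151 = 886093.
SE(b₁) = √(MSE/Sₓₓ) = √(886093/1724) = 22.671.
t = -45.3642 / 22.671 = -2.001.
df = n − 2 = 151.
One-sided p ≈ 0.0236, which is < 0.05, so reject H₀.
There is evidence that the true slope on distance to city center is negative.

t = -2.001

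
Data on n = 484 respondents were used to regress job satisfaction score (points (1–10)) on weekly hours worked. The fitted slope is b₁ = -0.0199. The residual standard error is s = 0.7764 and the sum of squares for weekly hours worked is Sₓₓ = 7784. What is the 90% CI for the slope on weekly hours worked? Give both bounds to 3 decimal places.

SE(b₁) = s/√Sₓₓ = 0.7764/√7784 = 0.00880003.
df = n − 2 = 482.
t* = t_{0.05, 482} = 1.648021.
Margin = t* × SE = 1.648021 × 0.00880003 = 0.01450.
CI: -0.0199 ± 0.01450 → (-0.034, -0.005).
With 90% confidence, each one-unit increase in weekly hours worked is associated with a change of between -0.034 and -0.005 points (1–10) in job satisfaction score.

(-0.034, -0.005)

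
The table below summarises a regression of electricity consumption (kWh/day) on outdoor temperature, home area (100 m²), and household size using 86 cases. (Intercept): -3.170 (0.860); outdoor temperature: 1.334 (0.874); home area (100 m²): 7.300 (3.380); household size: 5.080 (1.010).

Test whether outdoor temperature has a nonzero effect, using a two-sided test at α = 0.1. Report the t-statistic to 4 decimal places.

t = 1.5263

Read off: b = 1.334, SE = 0.874 for outdoor temperature.
H₀: β₁ = 0 vs H₁: β₁ ≠ 0.
t = 1.334 / 0.874 = 1.5263.
df = n − k − 1 = 86 − 3 − 1 = 82.
Two-sided p ≈ 0.1308, which is ≥ 0.1, so fail to reject H₀.
The data do not give significant evidence of an association between outdoor temperature and electricity consumption, after adjusting for the other predictors.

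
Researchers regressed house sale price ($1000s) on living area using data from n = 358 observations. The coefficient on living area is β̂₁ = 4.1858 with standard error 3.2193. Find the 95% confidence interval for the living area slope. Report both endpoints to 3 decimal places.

(-2.145, 10.517)

df = n − 2 = 358 − 2 = 356.
t* = t_{0.025, 356} = 1.96665.
Margin = t* × SE = 1.96665 × 3.2193 = 6.33124.
CI: 4.1858 ± 6.33124 → (-2.145, 10.517).
With 95% confidence, each one-unit increase in living area is associated with a change of between -2.145 and 10.517 $1000s in house sale price.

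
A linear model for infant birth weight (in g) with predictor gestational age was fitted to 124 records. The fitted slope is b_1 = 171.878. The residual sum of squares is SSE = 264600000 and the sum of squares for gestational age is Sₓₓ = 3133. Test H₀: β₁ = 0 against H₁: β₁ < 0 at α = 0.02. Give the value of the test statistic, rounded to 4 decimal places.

t = 6.5326

MSE = SSE/(n − 2) = 264600000/122 = 2.16885e+06.
SE(b_1) = √(MSE/Sₓₓ) = √(2.16885e+06/3133) = 26.3108.
t = 171.878 / 26.3108 = 6.5326.
df = n − 2 = 122.
One-sided p ≈ 1.0000, which is ≥ 0.02, so fail to reject H₀.
The data do not give significant evidence that the true slope on gestational age is negative.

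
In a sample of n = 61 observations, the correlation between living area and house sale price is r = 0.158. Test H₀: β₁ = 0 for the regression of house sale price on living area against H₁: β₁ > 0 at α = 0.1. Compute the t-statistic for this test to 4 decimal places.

t = 1.2291

t = r·√(n − 2)/√(1 − r²) = 0.158·√59/√0.975036 = 1.2291.
df = n − 2 = 59.
One-sided p ≈ 0.1120, which is ≥ 0.1, so fail to reject H₀.
The data do not give significant evidence of a linear association between living area and house sale price.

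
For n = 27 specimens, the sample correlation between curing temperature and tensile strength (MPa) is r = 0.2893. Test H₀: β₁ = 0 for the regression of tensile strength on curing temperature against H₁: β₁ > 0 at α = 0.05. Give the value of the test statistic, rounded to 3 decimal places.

t = 1.511

t = r·√(n − 2)/√(1 − r²) = 0.2893·√25/√0.916306 = 1.511.
df = n − 2 = 25.
One-sided p ≈ 0.0716, which is ≥ 0.05, so fail to reject H₀.
The data do not give significant evidence of a linear association between curing temperature and tensile strength.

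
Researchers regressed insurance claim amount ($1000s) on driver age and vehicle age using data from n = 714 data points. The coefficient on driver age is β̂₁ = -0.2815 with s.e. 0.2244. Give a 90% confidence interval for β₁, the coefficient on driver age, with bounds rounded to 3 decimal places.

(-0.651, 0.088)

df = n − k − 1 = 714 − 2 − 1 = 711.
t* = t_{0.05, 711} = 1.647.
Margin = t* × SE = 1.647 × 0.2244 = 0.36959.
CI: -0.2815 ± 0.36959 → (-0.651, 0.088).
With 90% confidence, each one-unit increase in driver age is associated with a change of between -0.651 and 0.088 $1000s in insurance claim amount, holding the other predictors fixed.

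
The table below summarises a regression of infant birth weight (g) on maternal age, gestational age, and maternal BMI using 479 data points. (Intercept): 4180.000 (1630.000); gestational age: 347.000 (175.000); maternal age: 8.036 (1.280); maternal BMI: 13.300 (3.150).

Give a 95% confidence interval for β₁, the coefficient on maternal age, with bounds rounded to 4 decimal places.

(5.5208, 10.5512)

Read off: b = 8.036, SE = 1.280 for maternal age.
df = n − k − 1 = 479 − 3 − 1 = 475.
t* = t_{0.025, 475} = 1.964971.
Margin = t* × SE = 1.964971 × 1.280 = 2.515163.
CI: 8.036 ± 2.515163 → (5.5208, 10.5512).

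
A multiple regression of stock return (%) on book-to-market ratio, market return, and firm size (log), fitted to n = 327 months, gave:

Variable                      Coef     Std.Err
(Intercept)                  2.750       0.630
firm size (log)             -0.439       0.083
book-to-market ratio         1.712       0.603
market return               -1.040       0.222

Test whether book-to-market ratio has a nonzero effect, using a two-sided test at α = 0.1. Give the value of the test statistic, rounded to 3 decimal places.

Read off: b = 1.712, SE = 0.603 for book-to-market ratio.
H₀: β₁ = 0 vs H₁: β₁ ≠ 0.
t = 1.712 / 0.603 = 2.839.
df = n − k − 1 = 327 − 3 − 1 = 323.
Two-sided p ≈ 0.0048, which is < 0.1, so reject H₀.
There is evidence that book-to-market ratio is associated with stock return, holding the other predictors fixed.

t = 2.839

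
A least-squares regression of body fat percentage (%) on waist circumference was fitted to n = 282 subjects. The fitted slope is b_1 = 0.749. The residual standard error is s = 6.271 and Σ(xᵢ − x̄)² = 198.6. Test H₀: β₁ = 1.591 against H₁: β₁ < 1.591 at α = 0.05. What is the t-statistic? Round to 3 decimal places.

t = -1.892

SE(b_1) = s/√Sₓₓ = 6.271/√198.6 = 0.444987.
t = (0.749 − 1.591) / 0.444987 = -1.892.
df = n − 2 = 280.
One-sided p ≈ 0.0297, which is < 0.05, so reject H₀.
There is evidence that the true slope on waist circumference is below 1.591 % per unit.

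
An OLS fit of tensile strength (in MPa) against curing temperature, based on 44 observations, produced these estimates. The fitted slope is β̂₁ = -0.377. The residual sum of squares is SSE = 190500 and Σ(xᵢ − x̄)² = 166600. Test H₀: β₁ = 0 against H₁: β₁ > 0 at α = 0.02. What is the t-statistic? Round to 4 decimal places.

MSE = SSE/(n − 2) = 190500/42 = 4535.71.
SE(β̂₁) = √(MSE/Sₓₓ) = √(4535.71/166600) = 0.165001.
t = -0.377 / 0.165001 = -2.2848.
df = n − 2 = 42.
One-sided p ≈ 0.9863, which is ≥ 0.02, so fail to reject H₀.
The data do not give significant evidence that the true slope on curing temperature is positive.

t = -2.2848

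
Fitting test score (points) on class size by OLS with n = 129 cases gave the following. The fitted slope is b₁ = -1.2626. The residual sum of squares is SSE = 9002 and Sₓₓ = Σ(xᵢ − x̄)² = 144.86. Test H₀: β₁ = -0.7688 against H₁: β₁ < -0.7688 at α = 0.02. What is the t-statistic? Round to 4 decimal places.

t = -0.7059

MSE = SSE/(n − 2) = 9002/127 = 70.8819.
SE(b₁) = √(MSE/Sₓₓ) = √(70.8819/144.86) = 0.699509.
t = (-1.2626 − (-0.7688)) / 0.699509 = -0.7059.
df = n − 2 = 127.
One-sided p ≈ 0.2408, which is ≥ 0.02, so fail to reject H₀.
The data do not give significant evidence that the true slope on class size is below -0.7688 points per unit.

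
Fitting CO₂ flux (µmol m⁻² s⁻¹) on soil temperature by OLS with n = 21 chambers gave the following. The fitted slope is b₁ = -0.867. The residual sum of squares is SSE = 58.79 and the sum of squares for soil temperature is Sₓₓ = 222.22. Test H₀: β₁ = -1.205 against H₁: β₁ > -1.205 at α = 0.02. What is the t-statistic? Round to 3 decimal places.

t = 2.864

MSE = SSE/(n − 2) = 58.79/19 = 3.09421.
SE(b₁) = √(MSE/Sₓₓ) = √(3.09421/222.22) = 0.118.
t = (-0.867 − (-1.205)) / 0.118 = 2.864.
df = n − 2 = 19.
One-sided p ≈ 0.0050, which is < 0.02, so reject H₀.
There is evidence that the true slope on soil temperature exceeds -1.205 µmol m⁻² s⁻¹ per unit.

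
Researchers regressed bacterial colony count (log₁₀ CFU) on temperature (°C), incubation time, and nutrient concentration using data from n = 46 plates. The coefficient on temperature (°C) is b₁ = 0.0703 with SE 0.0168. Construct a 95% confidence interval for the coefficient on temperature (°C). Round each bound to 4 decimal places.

df = n − k − 1 = 46 − 3 − 1 = 42.
t* = t_{0.025, 42} = 2.018082.
Margin = t* × SE = 2.018082 × 0.0168 = 0.033904.
CI: 0.0703 ± 0.033904 → (0.0364, 0.1042).
With 95% confidence, each one-unit increase in temperature (°C) is associated with a change of between 0.0364 and 0.1042 log₁₀ CFU in bacterial colony count, holding the other predictors fixed.

(0.0364, 0.1042)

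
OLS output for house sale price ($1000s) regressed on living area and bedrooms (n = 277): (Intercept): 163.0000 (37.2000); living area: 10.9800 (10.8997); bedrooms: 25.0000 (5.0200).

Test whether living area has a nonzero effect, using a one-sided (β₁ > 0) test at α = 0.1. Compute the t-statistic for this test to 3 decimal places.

t = 1.007

Read off: b = 10.9800, SE = 10.8997 for living area.
H₀: β₁ = 0 vs H₁: β₁ > 0.
t = 10.9800 / 10.8997 = 1.007.
df = n − k − 1 = 277 − 2 − 1 = 274.
One-sided p ≈ 0.1573, which is ≥ 0.1, so fail to reject H₀.
The data do not give significant evidence that the true slope on living area is positive, holding the other predictors fixed.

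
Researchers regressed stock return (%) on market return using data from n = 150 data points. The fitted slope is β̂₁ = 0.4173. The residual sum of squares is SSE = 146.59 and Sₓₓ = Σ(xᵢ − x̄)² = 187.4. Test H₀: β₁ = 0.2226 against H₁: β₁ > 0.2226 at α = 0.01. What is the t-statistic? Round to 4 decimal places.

MSE = SSE/(n − 2) = 146.59/148 = 0.990473.
SE(β̂₁) = √(MSE/Sₓₓ) = √(0.990473/187.4) = 0.0727004.
t = (0.4173 − 0.2226) / 0.0727004 = 2.6781.
df = n − 2 = 148.
One-sided p ≈ 0.0041, which is < 0.01, so reject H₀.
There is evidence that the true slope on market return exceeds 0.2226 % per unit.

t = 2.6781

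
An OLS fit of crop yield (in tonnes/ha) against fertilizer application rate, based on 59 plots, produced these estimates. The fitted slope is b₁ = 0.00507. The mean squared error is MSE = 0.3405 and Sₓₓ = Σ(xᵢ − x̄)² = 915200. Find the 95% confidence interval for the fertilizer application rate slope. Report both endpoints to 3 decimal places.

(0.004, 0.006)

SE(b₁) = √(MSE/Sₓₓ) = √(0.3405/915200) = 0.000609959.
df = n − 2 = 57.
t* = t_{0.025, 57} = 2.002465.
Margin = t* × SE = 2.002465 × 0.000609959 = 0.00122.
CI: 0.00507 ± 0.00122 → (0.004, 0.006).
With 95% confidence, each one-unit increase in fertilizer application rate is associated with a change of between 0.004 and 0.006 tonnes/ha in crop yield.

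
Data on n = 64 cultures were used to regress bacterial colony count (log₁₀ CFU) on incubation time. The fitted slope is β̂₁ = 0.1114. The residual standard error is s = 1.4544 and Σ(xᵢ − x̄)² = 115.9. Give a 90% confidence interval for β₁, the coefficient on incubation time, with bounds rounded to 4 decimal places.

(-0.1142, 0.3370)

SE(β̂₁) = s/√Sₓₓ = 1.4544/√115.9 = 0.135096.
df = n − 2 = 62.
t* = t_{0.05, 62} = 1.669804.
Margin = t* × SE = 1.669804 × 0.135096 = 0.225584.
CI: 0.1114 ± 0.225584 → (-0.1142, 0.3370).
With 90% confidence, each one-unit increase in incubation time is associated with a change of between -0.1142 and 0.3370 log₁₀ CFU in bacterial colony count.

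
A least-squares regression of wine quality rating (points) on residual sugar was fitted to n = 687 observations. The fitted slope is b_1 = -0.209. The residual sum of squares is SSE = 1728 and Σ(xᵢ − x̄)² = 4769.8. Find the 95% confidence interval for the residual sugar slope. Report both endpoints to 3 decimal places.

MSE = SSE/(n − 2) = 1728/685 = 2.52263.
SE(b_1) = √(MSE/Sₓₓ) = √(2.52263/4769.8) = 0.0229973.
df = n − 2 = 685.
t* = t_{0.025, 685} = 1.963433.
Margin = t* × SE = 1.963433 × 0.0229973 = 0.04515.
CI: -0.209 ± 0.04515 → (-0.254, -0.164).
With 95% confidence, each one-unit increase in residual sugar is associated with a change of between -0.254 and -0.164 points in wine quality rating.

(-0.254, -0.164)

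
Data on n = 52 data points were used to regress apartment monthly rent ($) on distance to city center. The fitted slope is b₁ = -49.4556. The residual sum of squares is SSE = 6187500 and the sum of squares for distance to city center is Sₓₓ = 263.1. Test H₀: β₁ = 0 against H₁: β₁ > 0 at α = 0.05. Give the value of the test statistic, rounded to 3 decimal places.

MSE = SSE/(n − 2) = 6187500/50 = 123750.
SE(b₁) = √(MSE/Sₓₓ) = √(123750/263.1) = 21.6876.
t = -49.4556 / 21.6876 = -2.280.
df = n − 2 = 50.
One-sided p ≈ 0.9866, which is ≥ 0.05, so fail to reject H₀.
The data do not give significant evidence that the true slope on distance to city center is positive.

t = -2.280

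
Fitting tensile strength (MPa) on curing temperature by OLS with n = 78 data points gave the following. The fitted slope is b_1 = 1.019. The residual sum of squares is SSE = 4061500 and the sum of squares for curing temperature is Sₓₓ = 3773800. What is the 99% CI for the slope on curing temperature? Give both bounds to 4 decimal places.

(0.7046, 1.3334)

MSE = SSE/(n − 2) = 4061500/76 = 53440.8.
SE(b_1) = √(MSE/Sₓₓ) = √(53440.8/3773800) = 0.119.
df = n − 2 = 76.
t* = t_{0.005, 76} = 2.642078.
Margin = t* × SE = 2.642078 × 0.119 = 0.314407.
CI: 1.019 ± 0.314407 → (0.7046, 1.3334).
With 99% confidence, each one-unit increase in curing temperature is associated with a change of between 0.7046 and 1.3334 MPa in tensile strength.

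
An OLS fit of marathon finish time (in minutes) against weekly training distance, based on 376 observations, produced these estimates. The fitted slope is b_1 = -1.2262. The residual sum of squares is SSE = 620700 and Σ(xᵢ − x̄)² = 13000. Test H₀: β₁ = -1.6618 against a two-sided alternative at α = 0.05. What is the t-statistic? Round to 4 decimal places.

MSE = SSE/(n − 2) = 620700/374 = 1659.63.
SE(b_1) = √(MSE/Sₓₓ) = √(1659.63/13000) = 0.3573.
t = (-1.2262 − (-1.6618)) / 0.3573 = 1.2191.
df = n − 2 = 374.
Two-sided p ≈ 0.2236, which is ≥ 0.05, so fail to reject H₀.
The data are consistent with a true slope of -1.6618 minutes per unit of weekly training distance.

t = 1.2191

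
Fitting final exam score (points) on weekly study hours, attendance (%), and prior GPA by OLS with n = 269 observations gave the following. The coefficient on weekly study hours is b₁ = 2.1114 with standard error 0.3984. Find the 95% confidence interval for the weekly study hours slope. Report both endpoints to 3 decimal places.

(1.327, 2.896)

df = n − k − 1 = 269 − 3 − 1 = 265.
t* = t_{0.025, 265} = 1.968956.
Margin = t* × SE = 1.968956 × 0.3984 = 0.78443.
CI: 2.1114 ± 0.78443 → (1.327, 2.896).
With 95% confidence, each one-unit increase in weekly study hours is associated with a change of between 1.327 and 2.896 points in final exam score, holding the other predictors fixed.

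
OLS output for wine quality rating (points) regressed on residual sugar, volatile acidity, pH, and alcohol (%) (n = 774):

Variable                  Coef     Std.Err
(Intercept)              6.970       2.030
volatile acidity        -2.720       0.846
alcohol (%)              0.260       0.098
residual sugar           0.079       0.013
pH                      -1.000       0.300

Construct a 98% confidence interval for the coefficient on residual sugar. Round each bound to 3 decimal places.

Read off: b = 0.079, SE = 0.013 for residual sugar.
df = n − k − 1 = 774 − 4 − 1 = 769.
t* = t_{0.01, 769} = 2.331207.
Margin = t* × SE = 2.331207 × 0.013 = 0.03031.
CI: 0.079 ± 0.03031 → (0.049, 0.109).

(0.049, 0.109)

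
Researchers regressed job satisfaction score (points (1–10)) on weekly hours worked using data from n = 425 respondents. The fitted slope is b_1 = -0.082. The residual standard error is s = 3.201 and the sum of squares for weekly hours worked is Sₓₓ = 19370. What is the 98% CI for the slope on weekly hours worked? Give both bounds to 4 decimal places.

SE(b_1) = s/√Sₓₓ = 3.201/√19370 = 0.0229996.
df = n − 2 = 423.
t* = t_{0.01, 423} = 2.335196.
Margin = t* × SE = 2.335196 × 0.0229996 = 0.053709.
CI: -0.082 ± 0.053709 → (-0.1357, -0.0283).
With 98% confidence, each one-unit increase in weekly hours worked is associated with a change of between -0.1357 and -0.0283 points (1–10) in job satisfaction score.

(-0.1357, -0.0283)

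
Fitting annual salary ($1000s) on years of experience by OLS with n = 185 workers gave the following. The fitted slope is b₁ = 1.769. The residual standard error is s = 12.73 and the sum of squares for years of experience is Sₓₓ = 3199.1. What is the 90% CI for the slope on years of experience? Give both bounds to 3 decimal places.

(1.397, 2.141)

SE(b₁) = s/√Sₓₓ = 12.73/√3199.1 = 0.225068.
df = n − 2 = 183.
t* = t_{0.05, 183} = 1.653223.
Margin = t* × SE = 1.653223 × 0.225068 = 0.37209.
CI: 1.769 ± 0.37209 → (1.397, 2.141).
With 90% confidence, each one-unit increase in years of experience is associated with a change of between 1.397 and 2.141 $1000s in annual salary.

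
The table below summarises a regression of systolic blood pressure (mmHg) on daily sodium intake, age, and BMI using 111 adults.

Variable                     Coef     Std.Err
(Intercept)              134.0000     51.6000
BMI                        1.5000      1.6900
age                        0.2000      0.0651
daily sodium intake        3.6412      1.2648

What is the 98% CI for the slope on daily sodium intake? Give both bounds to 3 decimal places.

(0.654, 6.628)

Read off: b = 3.6412, SE = 1.2648 for daily sodium intake.
df = n − k − 1 = 111 − 3 − 1 = 107.
t* = t_{0.01, 107} = 2.361704.
Margin = t* × SE = 2.361704 × 1.2648 = 2.98708.
CI: 3.6412 ± 2.98708 → (0.654, 6.628).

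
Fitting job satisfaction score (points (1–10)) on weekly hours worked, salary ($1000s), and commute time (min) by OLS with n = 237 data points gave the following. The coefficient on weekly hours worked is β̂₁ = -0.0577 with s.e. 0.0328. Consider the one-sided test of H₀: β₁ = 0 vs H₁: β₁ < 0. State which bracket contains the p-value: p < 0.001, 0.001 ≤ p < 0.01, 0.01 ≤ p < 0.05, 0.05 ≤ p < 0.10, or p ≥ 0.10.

0.01 ≤ p < 0.05

t = -0.0577 / 0.0328 = -1.759.
df = n − k − 1 = 237 − 3 − 1 = 233.
One-sided p = P(T_{233} < t) ≈ 0.0399.
So 0.01 ≤ p < 0.05.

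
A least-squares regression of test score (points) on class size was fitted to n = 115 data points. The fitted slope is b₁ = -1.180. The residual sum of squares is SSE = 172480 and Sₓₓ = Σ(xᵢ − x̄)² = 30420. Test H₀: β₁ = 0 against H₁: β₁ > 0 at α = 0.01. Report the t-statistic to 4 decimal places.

MSE = SSE/(n − 2) = 172480/113 = 1526.37.
SE(b₁) = √(MSE/Sₓₓ) = √(1526.37/30420) = 0.224001.
t = -1.180 / 0.224001 = -5.2678.
df = n − 2 = 113.
One-sided p ≈ 1.0000, which is ≥ 0.01, so fail to reject H₀.
The data do not give significant evidence that the true slope on class size is positive.

t = -5.2678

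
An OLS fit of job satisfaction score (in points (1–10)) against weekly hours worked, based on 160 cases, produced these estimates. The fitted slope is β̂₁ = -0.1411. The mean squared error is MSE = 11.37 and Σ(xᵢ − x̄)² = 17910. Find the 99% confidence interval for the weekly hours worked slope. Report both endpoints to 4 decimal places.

SE(β̂₁) = √(MSE/Sₓₓ) = √(11.37/17910) = 0.025196.
df = n − 2 = 158.
t* = t_{0.005, 158} = 2.607304.
Margin = t* × SE = 2.607304 × 0.025196 = 0.065694.
CI: -0.1411 ± 0.065694 → (-0.2068, -0.0754).
With 99% confidence, each one-unit increase in weekly hours worked is associated with a change of between -0.2068 and -0.0754 points (1–10) in job satisfaction score.

(-0.2068, -0.0754)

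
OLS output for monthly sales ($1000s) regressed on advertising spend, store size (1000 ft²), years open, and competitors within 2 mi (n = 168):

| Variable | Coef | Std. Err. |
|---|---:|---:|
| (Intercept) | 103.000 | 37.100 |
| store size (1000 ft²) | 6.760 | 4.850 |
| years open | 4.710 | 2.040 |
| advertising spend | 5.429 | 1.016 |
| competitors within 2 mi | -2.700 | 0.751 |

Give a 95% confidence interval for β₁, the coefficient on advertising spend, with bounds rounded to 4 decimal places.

(3.4228, 7.4352)

Read off: b = 5.429, SE = 1.016 for advertising spend.
df = n − k − 1 = 168 − 4 − 1 = 163.
t* = t_{0.025, 163} = 1.974625.
Margin = t* × SE = 1.974625 × 1.016 = 2.006219.
CI: 5.429 ± 2.006219 → (3.4228, 7.4352).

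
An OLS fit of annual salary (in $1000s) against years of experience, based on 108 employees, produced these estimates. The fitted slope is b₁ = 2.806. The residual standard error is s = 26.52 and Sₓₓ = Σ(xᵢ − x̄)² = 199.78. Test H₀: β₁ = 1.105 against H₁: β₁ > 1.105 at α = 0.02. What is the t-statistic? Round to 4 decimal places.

SE(b₁) = s/√Sₓₓ = 26.52/√199.78 = 1.87628.
t = (2.806 − 1.105) / 1.87628 = 0.9066.
df = n − 2 = 106.
One-sided p ≈ 0.1833, which is ≥ 0.02, so fail to reject H₀.
The data do not give significant evidence that the true slope on years of experience exceeds 1.105 $1000s per unit.

t = 0.9066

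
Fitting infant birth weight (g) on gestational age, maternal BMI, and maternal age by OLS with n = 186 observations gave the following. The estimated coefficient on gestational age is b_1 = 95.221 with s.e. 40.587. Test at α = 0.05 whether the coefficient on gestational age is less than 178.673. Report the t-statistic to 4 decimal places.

H₀: β₁ = 178.673 vs H₁: β₁ < 178.673.
t = (b_1 − β₁⁰)/SE = (95.221 − 178.673) / 40.587 = -2.0561.
df = n − k − 1 = 186 − 3 − 1 = 182.
One-sided p ≈ 0.0206, which is < 0.05, so reject H₀.
There is evidence that the true slope on gestational age is below 178.673 g per unit, holding the other predictors fixed.

t = -2.0561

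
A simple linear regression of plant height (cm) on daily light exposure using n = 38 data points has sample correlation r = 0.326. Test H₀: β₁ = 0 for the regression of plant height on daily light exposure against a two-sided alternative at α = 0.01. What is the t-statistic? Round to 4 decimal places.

t = r·√(n − 2)/√(1 − r²) = 0.326·√36/√0.893724 = 2.0690.
df = n − 2 = 36.
Two-sided p ≈ 0.0458, which is ≥ 0.01, so fail to reject H₀.
The data do not give significant evidence of a linear association between daily light exposure and plant height.

t = 2.0690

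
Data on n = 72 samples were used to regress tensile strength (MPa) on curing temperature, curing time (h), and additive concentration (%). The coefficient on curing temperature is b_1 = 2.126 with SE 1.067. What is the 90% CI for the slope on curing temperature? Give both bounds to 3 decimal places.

(0.347, 3.905)

df = n − k − 1 = 72 − 3 − 1 = 68.
t* = t_{0.05, 68} = 1.667572.
Margin = t* × SE = 1.667572 × 1.067 = 1.77930.
CI: 2.126 ± 1.77930 → (0.347, 3.905).
With 90% confidence, each one-unit increase in curing temperature is associated with a change of between 0.347 and 3.905 MPa in tensile strength, holding the other predictors fixed.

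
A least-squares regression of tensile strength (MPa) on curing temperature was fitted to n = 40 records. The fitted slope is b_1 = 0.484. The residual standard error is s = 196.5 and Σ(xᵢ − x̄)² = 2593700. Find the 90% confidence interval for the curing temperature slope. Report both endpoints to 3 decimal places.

SE(b_1) = s/√Sₓₓ = 196.5/√2593700 = 0.122012.
df = n − 2 = 38.
t* = t_{0.05, 38} = 1.685954.
Margin = t* × SE = 1.685954 × 0.122012 = 0.20571.
CI: 0.484 ± 0.20571 → (0.278, 0.690).
With 90% confidence, each one-unit increase in curing temperature is associated with a change of between 0.278 and 0.690 MPa in tensile strength.

(0.278, 0.690)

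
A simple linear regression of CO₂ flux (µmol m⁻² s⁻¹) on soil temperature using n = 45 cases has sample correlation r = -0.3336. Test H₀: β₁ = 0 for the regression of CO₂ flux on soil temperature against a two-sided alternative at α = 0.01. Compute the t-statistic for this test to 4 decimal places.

t = -2.3205

t = r·√(n − 2)/√(1 − r²) = -0.3336·√43/√0.888711 = -2.3205.
df = n − 2 = 43.
Two-sided p ≈ 0.0251, which is ≥ 0.01, so fail to reject H₀.
The data do not give significant evidence of a linear association between soil temperature and CO₂ flux.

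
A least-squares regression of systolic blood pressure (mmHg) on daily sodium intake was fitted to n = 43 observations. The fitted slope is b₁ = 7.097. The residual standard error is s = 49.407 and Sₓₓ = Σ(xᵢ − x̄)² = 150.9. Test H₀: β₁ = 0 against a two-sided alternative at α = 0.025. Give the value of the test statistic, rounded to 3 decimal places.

SE(b₁) = s/√Sₓₓ = 49.407/√150.9 = 4.02202.
t = 7.097 / 4.02202 = 1.765.
df = n − 2 = 41.
Two-sided p ≈ 0.0851, which is ≥ 0.025, so fail to reject H₀.
The data do not give significant evidence of an association between daily sodium intake and systolic blood pressure.

t = 1.765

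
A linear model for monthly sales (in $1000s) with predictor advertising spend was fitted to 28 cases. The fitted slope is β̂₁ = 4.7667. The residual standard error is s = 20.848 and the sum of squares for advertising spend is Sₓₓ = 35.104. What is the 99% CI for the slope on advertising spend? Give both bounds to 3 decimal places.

(-5.011, 14.544)

SE(β̂₁) = s/√Sₓₓ = 20.848/√35.104 = 3.51873.
df = n − 2 = 26.
t* = t_{0.005, 26} = 2.778715.
Margin = t* × SE = 2.778715 × 3.51873 = 9.77755.
CI: 4.7667 ± 9.77755 → (-5.011, 14.544).
With 99% confidence, each one-unit increase in advertising spend is associated with a change of between -5.011 and 14.544 $1000s in monthly sales.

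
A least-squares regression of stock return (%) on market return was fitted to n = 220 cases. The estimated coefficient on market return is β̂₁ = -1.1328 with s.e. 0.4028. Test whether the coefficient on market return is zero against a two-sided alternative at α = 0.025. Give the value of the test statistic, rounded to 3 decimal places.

H₀: β₁ = 0 vs H₁: β₁ ≠ 0.
t = (β̂₁ − β₁⁰)/SE = -1.1328 / 0.4028 = -2.812.
df = n − 2 = 220 − 2 = 218.
Two-sided p ≈ 0.0054, which is < 0.025, so reject H₀.
There is evidence that market return is associated with stock return.

t = -2.812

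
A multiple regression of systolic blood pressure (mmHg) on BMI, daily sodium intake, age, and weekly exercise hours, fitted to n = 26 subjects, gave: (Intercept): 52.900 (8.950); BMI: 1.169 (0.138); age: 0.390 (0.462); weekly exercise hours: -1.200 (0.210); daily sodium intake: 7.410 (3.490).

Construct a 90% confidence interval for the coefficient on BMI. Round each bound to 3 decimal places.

(0.932, 1.406)

Read off: b = 1.169, SE = 0.138 for BMI.
df = n − k − 1 = 26 − 4 − 1 = 21.
t* = t_{0.05, 21} = 1.720743.
Margin = t* × SE = 1.720743 × 0.138 = 0.23746.
CI: 1.169 ± 0.23746 → (0.932, 1.406).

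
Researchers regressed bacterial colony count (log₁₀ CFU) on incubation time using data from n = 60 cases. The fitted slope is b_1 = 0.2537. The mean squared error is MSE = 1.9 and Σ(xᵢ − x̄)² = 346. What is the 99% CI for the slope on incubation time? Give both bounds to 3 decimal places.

(0.056, 0.451)

SE(b_1) = √(MSE/Sₓₓ) = √(1.9/346) = 0.0741035.
df = n − 2 = 58.
t* = t_{0.005, 58} = 2.663287.
Margin = t* × SE = 2.663287 × 0.0741035 = 0.19736.
CI: 0.2537 ± 0.19736 → (0.056, 0.451).
With 99% confidence, each one-unit increase in incubation time is associated with a change of between 0.056 and 0.451 log₁₀ CFU in bacterial colony count.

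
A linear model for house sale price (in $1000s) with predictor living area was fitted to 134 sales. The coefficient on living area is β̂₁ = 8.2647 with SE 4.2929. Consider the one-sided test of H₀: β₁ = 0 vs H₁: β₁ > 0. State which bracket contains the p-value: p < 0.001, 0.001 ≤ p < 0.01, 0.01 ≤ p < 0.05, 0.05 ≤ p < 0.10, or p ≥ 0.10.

0.01 ≤ p < 0.05

t = 8.2647 / 4.2929 = 1.925.
df = n − 2 = 134 − 2 = 132.
One-sided p = P(T_{132} > t) ≈ 0.0282.
So 0.01 ≤ p < 0.05.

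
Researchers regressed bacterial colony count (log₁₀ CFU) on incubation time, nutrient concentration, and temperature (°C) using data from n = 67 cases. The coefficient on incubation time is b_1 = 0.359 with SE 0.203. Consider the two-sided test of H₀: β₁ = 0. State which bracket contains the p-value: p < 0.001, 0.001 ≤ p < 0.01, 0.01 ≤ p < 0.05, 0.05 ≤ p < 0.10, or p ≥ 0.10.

0.05 ≤ p < 0.10

t = 0.359 / 0.203 = 1.768.
df = n − k − 1 = 67 − 3 − 1 = 63.
Two-sided p = 2·P(T_{63} > |t|) ≈ 0.0818.
So 0.05 ≤ p < 0.10.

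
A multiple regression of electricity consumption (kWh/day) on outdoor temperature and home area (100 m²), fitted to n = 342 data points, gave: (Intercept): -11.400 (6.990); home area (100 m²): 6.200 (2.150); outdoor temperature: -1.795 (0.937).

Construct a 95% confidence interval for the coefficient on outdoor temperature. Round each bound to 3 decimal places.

(-3.638, 0.048)

Read off: b = -1.795, SE = 0.937 for outdoor temperature.
df = n − k − 1 = 342 − 2 − 1 = 339.
t* = t_{0.025, 339} = 1.966986.
Margin = t* × SE = 1.966986 × 0.937 = 1.84307.
CI: -1.795 ± 1.84307 → (-3.638, 0.048).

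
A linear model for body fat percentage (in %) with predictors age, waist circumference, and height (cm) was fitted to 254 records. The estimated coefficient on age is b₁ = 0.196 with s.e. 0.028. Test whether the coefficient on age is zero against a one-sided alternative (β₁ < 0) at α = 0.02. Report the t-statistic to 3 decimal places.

t = 7.000

H₀: β₁ = 0 vs H₁: β₁ < 0.
t = (b₁ − β₁⁰)/SE = 0.196 / 0.028 = 7.000.
df = n − k − 1 = 254 − 3 − 1 = 250.
One-sided p ≈ 1.0000, which is ≥ 0.02, so fail to reject H₀.
The data do not give significant evidence that the true slope on age is negative, holding the other predictors fixed.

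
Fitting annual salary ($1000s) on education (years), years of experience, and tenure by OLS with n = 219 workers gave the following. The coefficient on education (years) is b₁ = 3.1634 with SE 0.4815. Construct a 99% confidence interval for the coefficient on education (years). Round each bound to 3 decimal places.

df = n − k − 1 = 219 − 3 − 1 = 215.
t* = t_{0.005, 215} = 2.598889.
Margin = t* × SE = 2.598889 × 0.4815 = 1.25137.
CI: 3.1634 ± 1.25137 → (1.912, 4.415).
With 99% confidence, each one-unit increase in education (years) is associated with a change of between 1.912 and 4.415 $1000s in annual salary, holding the other predictors fixed.

(1.912, 4.415)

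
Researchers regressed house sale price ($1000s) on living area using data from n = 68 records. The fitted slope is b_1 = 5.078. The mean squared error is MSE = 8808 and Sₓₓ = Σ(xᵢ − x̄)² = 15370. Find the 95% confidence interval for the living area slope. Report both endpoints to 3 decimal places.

(3.567, 6.589)

SE(b_1) = √(MSE/Sₓₓ) = √(8808/15370) = 0.75701.
df = n − 2 = 66.
t* = t_{0.025, 66} = 1.996564.
Margin = t* × SE = 1.996564 × 0.75701 = 1.51142.
CI: 5.078 ± 1.51142 → (3.567, 6.589).
With 95% confidence, each one-unit increase in living area is associated with a change of between 3.567 and 6.589 $1000s in house sale price.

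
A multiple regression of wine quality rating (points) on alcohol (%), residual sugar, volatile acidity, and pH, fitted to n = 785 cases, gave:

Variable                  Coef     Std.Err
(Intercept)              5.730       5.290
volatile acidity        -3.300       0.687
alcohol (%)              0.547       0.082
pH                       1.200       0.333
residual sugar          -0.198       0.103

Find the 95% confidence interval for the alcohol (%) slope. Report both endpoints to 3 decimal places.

(0.386, 0.708)

Read off: b = 0.547, SE = 0.082 for alcohol (%).
df = n − k − 1 = 785 − 4 − 1 = 780.
t* = t_{0.025, 780} = 1.96301.
Margin = t* × SE = 1.96301 × 0.082 = 0.16097.
CI: 0.547 ± 0.16097 → (0.386, 0.708).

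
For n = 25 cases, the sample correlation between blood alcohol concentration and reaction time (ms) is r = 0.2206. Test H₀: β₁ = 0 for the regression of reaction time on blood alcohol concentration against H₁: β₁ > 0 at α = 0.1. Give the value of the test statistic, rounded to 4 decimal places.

t = r·√(n − 2)/√(1 − r²) = 0.2206·√23/√0.951336 = 1.0847.
df = n − 2 = 23.
One-sided p ≈ 0.1447, which is ≥ 0.1, so fail to reject H₀.
The data do not give significant evidence of a linear association between blood alcohol concentration and reaction time.

t = 1.0847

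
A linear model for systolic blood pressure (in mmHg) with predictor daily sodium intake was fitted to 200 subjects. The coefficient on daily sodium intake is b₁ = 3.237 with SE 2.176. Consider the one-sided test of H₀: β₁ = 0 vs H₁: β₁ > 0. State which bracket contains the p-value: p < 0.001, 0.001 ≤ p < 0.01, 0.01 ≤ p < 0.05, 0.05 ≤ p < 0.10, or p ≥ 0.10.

0.05 ≤ p < 0.10

t = 3.237 / 2.176 = 1.488.
df = n − 2 = 200 − 2 = 198.
One-sided p = P(T_{198} > t) ≈ 0.0692.
So 0.05 ≤ p < 0.10.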